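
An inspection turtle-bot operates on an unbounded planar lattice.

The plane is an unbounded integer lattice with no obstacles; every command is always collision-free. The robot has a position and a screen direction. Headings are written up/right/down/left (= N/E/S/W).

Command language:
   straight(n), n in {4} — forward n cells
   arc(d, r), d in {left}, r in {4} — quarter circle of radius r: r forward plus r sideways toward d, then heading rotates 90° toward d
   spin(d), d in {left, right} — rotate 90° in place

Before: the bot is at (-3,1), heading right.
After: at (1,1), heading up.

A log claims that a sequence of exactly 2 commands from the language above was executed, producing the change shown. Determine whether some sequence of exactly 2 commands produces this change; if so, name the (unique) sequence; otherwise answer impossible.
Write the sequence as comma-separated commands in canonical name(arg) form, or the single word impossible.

key: cell and facing (now N) both changed — the 2 commands mix motion and turning
start: at (-3,1), heading right
t=1 straight(4) ⇒ at (1,1), heading right
t=2 spin(left) ⇒ at (1,1), heading up
uniquely the one of 16 2-step routes that fits.

straight(4), spin(left)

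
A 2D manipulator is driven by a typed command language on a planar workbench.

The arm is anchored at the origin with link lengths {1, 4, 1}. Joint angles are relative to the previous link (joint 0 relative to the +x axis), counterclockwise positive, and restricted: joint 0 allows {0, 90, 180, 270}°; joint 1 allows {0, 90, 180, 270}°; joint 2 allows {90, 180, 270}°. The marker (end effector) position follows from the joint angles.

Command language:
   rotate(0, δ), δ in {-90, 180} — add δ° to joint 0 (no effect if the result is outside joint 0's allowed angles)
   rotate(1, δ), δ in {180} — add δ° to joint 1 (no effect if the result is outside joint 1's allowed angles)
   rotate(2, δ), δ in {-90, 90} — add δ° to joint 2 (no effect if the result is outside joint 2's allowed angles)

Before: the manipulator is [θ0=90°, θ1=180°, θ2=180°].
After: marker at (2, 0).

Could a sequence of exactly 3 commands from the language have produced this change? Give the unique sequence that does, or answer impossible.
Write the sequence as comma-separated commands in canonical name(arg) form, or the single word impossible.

rotate(0, -90), rotate(0, -90), rotate(0, -90)

initial: [θ0=90°, θ1=180°, θ2=180°]
step 1 (rotate(0, -90)): [θ0=0°, θ1=180°, θ2=180°]
step 2 (rotate(0, -90)): [θ0=270°, θ1=180°, θ2=180°]
step 3 (rotate(0, -90)): [θ0=180°, θ1=180°, θ2=180°]
uniquely the one of 125 3-step routes that fits.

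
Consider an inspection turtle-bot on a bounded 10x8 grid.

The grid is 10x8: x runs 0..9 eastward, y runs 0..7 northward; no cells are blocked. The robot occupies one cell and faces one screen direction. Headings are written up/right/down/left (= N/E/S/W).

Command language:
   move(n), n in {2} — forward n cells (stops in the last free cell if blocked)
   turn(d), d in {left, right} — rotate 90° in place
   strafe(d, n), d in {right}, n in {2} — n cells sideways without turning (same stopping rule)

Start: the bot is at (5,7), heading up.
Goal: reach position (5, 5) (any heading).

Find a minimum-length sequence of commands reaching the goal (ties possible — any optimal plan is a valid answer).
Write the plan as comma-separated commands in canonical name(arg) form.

from: at (5,7), heading up
t=1 turn(right) ⇒ at (5,7), heading right
t=2 strafe(right, 2) ⇒ at (5,5), heading right
minimal: 2 command(s), checked below 2.

turn(right), strafe(right, 2)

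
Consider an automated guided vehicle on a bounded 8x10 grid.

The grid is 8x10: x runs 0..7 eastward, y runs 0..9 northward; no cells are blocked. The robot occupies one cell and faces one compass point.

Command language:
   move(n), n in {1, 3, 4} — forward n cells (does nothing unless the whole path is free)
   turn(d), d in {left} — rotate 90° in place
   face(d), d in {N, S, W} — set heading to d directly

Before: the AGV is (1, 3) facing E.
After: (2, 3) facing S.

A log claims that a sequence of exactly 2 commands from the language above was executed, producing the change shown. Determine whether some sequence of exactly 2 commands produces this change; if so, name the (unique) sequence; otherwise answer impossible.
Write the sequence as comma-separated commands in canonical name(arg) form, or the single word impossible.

key: position moved to (2,3) AND the heading swung to S — translation plus rotation needed
t0: (1, 3) facing E
[1] after move(1): (2, 3) facing E
[2] after face(S): (2, 3) facing S
uniquely the one of 49 2-step routes that fits.

move(1), face(S)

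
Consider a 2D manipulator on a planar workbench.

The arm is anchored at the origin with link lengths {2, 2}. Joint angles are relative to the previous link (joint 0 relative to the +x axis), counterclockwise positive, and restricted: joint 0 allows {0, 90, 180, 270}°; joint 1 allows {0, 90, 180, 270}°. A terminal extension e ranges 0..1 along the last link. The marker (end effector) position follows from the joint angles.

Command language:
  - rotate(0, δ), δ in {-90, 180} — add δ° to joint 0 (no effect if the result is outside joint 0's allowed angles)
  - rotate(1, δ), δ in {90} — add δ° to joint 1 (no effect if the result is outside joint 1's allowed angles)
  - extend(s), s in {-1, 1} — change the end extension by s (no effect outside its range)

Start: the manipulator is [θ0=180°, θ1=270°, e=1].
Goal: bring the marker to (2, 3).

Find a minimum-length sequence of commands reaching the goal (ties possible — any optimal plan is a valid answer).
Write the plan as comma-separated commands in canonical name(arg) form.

start: [θ0=180°, θ1=270°, e=1]
t=1 rotate(0, 180) ⇒ [θ0=0°, θ1=270°, e=1]
t=2 rotate(1, 90) ⇒ [θ0=0°, θ1=0°, e=1]
t=3 rotate(1, 90) ⇒ [θ0=0°, θ1=90°, e=1]
nothing shorter than 3 reaches the goal.

rotate(0, 180), rotate(1, 90), rotate(1, 90)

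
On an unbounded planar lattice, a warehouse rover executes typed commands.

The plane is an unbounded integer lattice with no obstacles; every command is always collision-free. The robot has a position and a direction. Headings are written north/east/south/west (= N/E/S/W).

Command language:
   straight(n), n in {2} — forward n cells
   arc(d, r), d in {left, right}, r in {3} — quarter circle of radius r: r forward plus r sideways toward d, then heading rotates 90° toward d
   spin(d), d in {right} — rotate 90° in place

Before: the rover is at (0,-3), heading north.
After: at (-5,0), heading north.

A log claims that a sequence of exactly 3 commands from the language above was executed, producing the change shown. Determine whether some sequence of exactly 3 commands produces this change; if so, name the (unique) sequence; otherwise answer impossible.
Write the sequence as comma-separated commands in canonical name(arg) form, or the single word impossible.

arc(left, 3), straight(2), spin(right)

key: running spin(right) before arc(left, 3) would end elsewhere — order is forced
start: at (0,-3), heading north
step 1 (arc(left, 3)): at (-3,0), heading west
step 2 (straight(2)): at (-5,0), heading west
step 3 (spin(right)): at (-5,0), heading north
all 64 alternatives checked — unique.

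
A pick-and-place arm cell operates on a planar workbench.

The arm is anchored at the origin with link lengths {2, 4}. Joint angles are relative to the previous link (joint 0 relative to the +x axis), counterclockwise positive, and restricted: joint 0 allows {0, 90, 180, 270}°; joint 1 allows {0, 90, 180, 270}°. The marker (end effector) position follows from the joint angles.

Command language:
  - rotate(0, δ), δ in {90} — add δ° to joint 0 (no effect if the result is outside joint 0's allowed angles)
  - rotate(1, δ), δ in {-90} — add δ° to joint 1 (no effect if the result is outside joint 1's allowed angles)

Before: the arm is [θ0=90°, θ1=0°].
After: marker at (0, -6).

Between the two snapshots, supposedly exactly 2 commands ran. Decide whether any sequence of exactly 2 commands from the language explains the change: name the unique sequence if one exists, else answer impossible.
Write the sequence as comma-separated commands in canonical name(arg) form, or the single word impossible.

rotate(0, 90), rotate(0, 90)

from: [θ0=90°, θ1=0°]
1. rotate(0, 90) → [θ0=180°, θ1=0°]
2. rotate(0, 90) → [θ0=270°, θ1=0°]
uniquely the one of 4 2-step routes that fits.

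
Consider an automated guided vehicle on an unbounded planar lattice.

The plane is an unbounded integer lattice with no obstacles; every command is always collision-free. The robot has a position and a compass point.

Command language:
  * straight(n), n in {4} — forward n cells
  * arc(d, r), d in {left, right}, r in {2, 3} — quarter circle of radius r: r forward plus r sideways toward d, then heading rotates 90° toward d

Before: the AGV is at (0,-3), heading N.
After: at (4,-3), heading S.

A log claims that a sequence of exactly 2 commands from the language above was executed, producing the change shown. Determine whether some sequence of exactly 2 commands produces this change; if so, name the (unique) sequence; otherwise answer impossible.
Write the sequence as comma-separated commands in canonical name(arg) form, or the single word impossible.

key: cell and facing (now S) both changed — the 2 commands mix motion and turning
start: at (0,-3), heading N
1. arc(right, 2) → at (2,-1), heading E
2. arc(right, 2) → at (4,-3), heading S
uniquely the one of 25 2-step routes that fits.

arc(right, 2), arc(right, 2)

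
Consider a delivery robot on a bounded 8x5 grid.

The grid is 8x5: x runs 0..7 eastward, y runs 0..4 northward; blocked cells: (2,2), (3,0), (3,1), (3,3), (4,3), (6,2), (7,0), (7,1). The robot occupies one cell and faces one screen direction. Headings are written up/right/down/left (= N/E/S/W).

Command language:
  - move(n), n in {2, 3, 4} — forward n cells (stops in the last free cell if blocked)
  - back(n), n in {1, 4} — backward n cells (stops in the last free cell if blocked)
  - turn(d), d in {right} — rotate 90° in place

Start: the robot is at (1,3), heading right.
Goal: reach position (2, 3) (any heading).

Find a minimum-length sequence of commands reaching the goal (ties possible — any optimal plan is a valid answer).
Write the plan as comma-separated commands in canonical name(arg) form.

move(4)

start: at (1,3), heading right
step 1 (move(4)): at (2,3), heading right
no 0-step plan works, so 1 is optimal.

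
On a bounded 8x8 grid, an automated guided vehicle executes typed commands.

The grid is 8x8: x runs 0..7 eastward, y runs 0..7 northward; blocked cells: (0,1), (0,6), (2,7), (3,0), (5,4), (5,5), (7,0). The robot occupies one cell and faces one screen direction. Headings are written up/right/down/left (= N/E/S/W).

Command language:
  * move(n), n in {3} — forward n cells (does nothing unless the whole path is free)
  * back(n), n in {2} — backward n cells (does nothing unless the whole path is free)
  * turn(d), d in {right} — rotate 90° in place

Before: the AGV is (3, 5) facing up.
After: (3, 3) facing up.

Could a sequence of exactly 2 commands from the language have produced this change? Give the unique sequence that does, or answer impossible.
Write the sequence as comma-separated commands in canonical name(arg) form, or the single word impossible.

key: heading stays N — no command in the sequence turns
begin: (3, 5) facing up
step 1 (move(3)): (3, 5) facing up
step 2 (back(2)): (3, 3) facing up
no rival 2-sequence matches.

move(3), back(2)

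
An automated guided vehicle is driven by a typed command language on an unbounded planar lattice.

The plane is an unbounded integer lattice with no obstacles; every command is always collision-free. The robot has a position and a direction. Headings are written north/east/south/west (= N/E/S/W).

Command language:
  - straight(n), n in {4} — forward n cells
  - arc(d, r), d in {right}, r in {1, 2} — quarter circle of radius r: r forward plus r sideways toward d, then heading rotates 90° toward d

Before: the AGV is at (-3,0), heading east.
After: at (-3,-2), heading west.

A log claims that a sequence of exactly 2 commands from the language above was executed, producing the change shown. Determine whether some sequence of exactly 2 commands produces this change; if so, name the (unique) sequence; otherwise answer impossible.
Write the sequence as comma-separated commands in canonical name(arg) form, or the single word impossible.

arc(right, 1), arc(right, 1)

key: cell and facing (now W) both changed — the 2 commands mix motion and turning
t0: at (-3,0), heading east
1. arc(right, 1) → at (-2,-1), heading south
2. arc(right, 1) → at (-3,-2), heading west
no other 2-command option fits: unique.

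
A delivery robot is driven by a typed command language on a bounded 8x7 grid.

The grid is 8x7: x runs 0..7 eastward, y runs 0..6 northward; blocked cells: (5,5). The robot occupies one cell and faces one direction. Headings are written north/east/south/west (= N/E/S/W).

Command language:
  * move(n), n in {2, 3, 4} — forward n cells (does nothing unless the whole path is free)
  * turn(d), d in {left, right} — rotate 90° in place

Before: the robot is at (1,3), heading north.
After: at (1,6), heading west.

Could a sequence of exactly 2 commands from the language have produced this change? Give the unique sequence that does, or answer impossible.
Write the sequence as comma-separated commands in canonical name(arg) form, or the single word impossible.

key: running turn(left) before move(3) would end elsewhere — order is forced
start: at (1,3), heading north
[1] after move(3): at (1,6), heading north
[2] after turn(left): at (1,6), heading west
all 25 alternatives checked — unique.

move(3), turn(left)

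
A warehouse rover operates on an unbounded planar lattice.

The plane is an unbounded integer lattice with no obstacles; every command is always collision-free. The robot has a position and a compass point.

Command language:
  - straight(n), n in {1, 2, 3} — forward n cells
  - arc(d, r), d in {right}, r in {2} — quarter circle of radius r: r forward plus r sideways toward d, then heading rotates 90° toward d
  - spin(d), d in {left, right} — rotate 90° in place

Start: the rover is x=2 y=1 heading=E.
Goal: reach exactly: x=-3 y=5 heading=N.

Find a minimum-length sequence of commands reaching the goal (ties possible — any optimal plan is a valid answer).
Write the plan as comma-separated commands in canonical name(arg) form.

from: x=2 y=1 heading=E
[1] after spin(right): x=2 y=1 heading=S
[2] after spin(right): x=2 y=1 heading=W
[3] after straight(3): x=-1 y=1 heading=W
[4] after arc(right, 2): x=-3 y=3 heading=N
[5] after straight(2): x=-3 y=5 heading=N
no 4-step plan works, so 5 is optimal.

spin(right), spin(right), straight(3), arc(right, 2), straight(2)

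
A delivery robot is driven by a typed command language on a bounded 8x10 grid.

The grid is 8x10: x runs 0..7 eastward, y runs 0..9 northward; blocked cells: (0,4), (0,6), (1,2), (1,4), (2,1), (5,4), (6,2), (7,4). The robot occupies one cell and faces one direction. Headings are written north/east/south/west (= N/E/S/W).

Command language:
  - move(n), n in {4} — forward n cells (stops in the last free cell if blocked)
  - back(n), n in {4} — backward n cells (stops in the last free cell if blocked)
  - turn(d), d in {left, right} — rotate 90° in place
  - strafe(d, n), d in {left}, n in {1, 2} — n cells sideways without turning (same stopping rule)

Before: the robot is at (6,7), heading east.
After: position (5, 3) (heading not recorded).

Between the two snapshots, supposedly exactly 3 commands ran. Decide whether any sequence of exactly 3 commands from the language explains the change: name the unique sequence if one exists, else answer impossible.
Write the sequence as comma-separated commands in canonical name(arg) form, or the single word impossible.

turn(left), back(4), strafe(left, 1)

key: order matters: swapping turn(left) and strafe(left, 1) lands elsewhere
start: at (6,7), heading east
step 1 (turn(left)): at (6,7), heading north
step 2 (back(4)): at (6,3), heading north
step 3 (strafe(left, 1)): at (5,3), heading north
all 216 alternatives checked — unique.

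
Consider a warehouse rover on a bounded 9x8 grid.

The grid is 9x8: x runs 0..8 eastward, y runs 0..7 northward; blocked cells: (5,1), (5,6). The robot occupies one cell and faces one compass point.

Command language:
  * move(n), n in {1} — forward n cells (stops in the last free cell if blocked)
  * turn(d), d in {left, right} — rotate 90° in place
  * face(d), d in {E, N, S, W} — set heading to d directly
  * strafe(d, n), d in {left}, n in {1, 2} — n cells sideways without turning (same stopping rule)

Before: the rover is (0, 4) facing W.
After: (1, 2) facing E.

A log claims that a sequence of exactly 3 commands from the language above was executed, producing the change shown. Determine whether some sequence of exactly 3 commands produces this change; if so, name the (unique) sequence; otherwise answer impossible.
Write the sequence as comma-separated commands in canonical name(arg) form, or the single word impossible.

strafe(left, 2), face(E), move(1)

key: position moved to (1,2) AND the heading swung to E — translation plus rotation needed
start: (0, 4) facing W
t=1 strafe(left, 2) ⇒ (0, 2) facing W
t=2 face(E) ⇒ (0, 2) facing E
t=3 move(1) ⇒ (1, 2) facing E
no other 3-command option fits: unique.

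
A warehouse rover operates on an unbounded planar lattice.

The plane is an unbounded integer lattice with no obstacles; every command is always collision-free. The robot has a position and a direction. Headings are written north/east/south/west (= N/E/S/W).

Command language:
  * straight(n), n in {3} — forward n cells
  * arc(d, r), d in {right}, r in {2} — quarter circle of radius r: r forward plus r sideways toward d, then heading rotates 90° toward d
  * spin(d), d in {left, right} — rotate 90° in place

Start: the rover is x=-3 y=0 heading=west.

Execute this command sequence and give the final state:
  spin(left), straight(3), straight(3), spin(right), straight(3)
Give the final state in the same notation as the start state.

from: x=-3 y=0 heading=west
t=1 spin(left) ⇒ x=-3 y=0 heading=south
t=2 straight(3) ⇒ x=-3 y=-3 heading=south
t=3 straight(3) ⇒ x=-3 y=-6 heading=south
t=4 spin(right) ⇒ x=-3 y=-6 heading=west
t=5 straight(3) ⇒ x=-6 y=-6 heading=west

x=-6 y=-6 heading=west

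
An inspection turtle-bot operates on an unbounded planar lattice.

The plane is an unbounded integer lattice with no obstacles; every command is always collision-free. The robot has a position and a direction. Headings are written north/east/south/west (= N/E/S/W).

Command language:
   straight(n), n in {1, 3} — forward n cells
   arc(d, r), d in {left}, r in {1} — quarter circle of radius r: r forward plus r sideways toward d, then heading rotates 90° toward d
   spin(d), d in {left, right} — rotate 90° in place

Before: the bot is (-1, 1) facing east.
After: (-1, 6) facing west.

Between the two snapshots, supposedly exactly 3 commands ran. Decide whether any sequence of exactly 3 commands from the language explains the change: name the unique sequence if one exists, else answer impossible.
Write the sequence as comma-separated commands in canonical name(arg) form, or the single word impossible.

key: cell and facing (now W) both changed — the 3 commands mix motion and turning
from: (-1, 1) facing east
[1] after arc(left, 1): (0, 2) facing north
[2] after straight(3): (0, 5) facing north
[3] after arc(left, 1): (-1, 6) facing west
no rival 3-sequence matches.

arc(left, 1), straight(3), arc(left, 1)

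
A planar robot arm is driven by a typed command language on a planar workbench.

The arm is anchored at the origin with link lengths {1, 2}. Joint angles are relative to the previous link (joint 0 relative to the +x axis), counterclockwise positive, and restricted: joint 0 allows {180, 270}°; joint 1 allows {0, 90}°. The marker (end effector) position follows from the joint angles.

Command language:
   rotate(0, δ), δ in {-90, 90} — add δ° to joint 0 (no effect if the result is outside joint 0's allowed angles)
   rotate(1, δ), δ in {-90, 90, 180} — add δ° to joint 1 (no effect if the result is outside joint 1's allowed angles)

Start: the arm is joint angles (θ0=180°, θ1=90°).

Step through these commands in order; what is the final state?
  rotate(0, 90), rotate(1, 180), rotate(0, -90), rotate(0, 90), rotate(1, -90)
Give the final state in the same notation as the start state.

joint angles (θ0=270°, θ1=0°)

from: joint angles (θ0=180°, θ1=90°)
1. rotate(0, 90) → joint angles (θ0=270°, θ1=90°)
2. rotate(1, 180) → joint angles (θ0=270°, θ1=90°)
3. rotate(0, -90) → joint angles (θ0=180°, θ1=90°)
4. rotate(0, 90) → joint angles (θ0=270°, θ1=90°)
5. rotate(1, -90) → joint angles (θ0=270°, θ1=0°)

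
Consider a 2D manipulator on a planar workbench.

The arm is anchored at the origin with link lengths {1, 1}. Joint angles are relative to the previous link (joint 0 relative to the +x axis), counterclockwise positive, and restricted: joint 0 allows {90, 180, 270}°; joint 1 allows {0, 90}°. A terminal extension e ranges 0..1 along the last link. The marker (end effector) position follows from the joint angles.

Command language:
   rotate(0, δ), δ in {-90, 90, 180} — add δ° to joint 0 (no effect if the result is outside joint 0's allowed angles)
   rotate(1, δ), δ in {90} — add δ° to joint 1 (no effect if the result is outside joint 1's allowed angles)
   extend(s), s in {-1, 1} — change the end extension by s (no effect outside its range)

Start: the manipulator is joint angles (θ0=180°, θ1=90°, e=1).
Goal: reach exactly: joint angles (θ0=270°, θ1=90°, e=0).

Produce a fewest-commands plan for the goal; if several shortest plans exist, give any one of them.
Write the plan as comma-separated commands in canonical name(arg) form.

rotate(0, 90), extend(-1)

begin: joint angles (θ0=180°, θ1=90°, e=1)
step 1 (rotate(0, 90)): joint angles (θ0=270°, θ1=90°, e=1)
step 2 (extend(-1)): joint angles (θ0=270°, θ1=90°, e=0)
nothing shorter than 2 reaches the goal.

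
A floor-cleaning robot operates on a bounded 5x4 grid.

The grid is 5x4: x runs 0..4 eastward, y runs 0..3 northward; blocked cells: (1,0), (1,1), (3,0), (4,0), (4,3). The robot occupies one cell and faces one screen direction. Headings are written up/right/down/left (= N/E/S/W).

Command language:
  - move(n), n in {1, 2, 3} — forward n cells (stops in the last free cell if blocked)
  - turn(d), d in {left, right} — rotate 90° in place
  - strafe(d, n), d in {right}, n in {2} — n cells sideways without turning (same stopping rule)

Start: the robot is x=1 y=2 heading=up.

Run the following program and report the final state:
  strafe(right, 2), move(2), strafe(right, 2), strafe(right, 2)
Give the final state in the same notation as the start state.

x=3 y=3 heading=up

from: x=1 y=2 heading=up
t=1 strafe(right, 2) ⇒ x=3 y=2 heading=up
t=2 move(2) ⇒ x=3 y=3 heading=up
t=3 strafe(right, 2) ⇒ x=3 y=3 heading=up
t=4 strafe(right, 2) ⇒ x=3 y=3 heading=up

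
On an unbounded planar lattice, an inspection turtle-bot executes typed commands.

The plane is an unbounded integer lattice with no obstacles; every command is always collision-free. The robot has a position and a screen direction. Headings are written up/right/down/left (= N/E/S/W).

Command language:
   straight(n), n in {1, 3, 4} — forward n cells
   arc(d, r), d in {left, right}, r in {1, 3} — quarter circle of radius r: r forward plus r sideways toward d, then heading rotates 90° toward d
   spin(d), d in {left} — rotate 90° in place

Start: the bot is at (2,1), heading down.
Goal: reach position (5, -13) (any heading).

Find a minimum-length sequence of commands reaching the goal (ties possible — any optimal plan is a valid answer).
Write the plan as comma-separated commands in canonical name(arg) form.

from: at (2,1), heading down
t=1 straight(3) ⇒ at (2,-2), heading down
t=2 straight(4) ⇒ at (2,-6), heading down
t=3 straight(4) ⇒ at (2,-10), heading down
t=4 arc(left, 3) ⇒ at (5,-13), heading right
shorter routes all fall short; 4 is best.

straight(3), straight(4), straight(4), arc(left, 3)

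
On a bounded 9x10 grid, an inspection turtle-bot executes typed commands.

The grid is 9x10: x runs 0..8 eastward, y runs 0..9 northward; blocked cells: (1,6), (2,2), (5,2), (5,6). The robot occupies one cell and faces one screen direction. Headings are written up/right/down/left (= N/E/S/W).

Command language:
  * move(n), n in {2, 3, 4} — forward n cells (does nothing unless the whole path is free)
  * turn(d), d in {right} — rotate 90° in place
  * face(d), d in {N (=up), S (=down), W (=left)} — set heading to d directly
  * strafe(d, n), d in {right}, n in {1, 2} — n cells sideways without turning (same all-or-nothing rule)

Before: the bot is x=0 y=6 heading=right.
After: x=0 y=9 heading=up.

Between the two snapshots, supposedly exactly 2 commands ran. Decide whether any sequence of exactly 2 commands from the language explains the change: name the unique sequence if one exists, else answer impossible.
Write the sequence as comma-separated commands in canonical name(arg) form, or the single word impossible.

face(N), move(3)

key: cell and facing (now N) both changed — the 2 commands mix motion and turning
from: x=0 y=6 heading=right
step 1 (face(N)): x=0 y=6 heading=up
step 2 (move(3)): x=0 y=9 heading=up
no other 2-command option fits: unique.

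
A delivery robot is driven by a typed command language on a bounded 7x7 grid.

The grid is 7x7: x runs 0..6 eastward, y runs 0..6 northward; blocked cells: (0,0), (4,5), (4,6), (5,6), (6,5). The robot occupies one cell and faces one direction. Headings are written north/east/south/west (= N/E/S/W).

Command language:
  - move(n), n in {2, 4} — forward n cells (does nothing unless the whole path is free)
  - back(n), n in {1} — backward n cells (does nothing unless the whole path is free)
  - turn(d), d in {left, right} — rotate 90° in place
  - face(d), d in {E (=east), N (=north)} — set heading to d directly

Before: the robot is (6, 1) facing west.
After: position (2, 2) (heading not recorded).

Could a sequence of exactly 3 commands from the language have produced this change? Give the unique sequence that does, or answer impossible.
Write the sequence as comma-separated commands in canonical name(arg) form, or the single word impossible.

move(4), turn(left), back(1)

key: running back(1) before move(4) would end elsewhere — order is forced
initial: (6, 1) facing west
t=1 move(4) ⇒ (2, 1) facing west
t=2 turn(left) ⇒ (2, 1) facing south
t=3 back(1) ⇒ (2, 2) facing south
no other 3-command option fits: unique.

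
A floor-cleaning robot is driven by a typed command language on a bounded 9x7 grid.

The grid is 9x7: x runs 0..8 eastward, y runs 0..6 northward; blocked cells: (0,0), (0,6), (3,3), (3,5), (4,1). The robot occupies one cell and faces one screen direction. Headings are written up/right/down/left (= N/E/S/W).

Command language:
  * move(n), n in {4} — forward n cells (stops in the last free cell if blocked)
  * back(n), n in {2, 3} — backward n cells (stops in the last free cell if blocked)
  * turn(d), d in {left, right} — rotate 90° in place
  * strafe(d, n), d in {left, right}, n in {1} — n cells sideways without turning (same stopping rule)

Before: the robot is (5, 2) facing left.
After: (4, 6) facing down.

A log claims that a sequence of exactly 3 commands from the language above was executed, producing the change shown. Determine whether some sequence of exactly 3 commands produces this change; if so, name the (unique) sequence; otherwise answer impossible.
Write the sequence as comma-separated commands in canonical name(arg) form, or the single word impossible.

no 3-step route produces this change.

impossible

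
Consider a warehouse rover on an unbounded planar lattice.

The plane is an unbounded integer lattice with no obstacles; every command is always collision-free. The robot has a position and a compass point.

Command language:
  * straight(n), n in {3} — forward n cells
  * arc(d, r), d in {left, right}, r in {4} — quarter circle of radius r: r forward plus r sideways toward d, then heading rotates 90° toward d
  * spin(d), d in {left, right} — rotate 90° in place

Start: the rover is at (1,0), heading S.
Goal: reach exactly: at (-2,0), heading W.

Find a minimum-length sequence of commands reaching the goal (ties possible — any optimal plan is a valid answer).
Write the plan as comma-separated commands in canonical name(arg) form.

spin(right), straight(3)

from: at (1,0), heading S
1. spin(right) → at (1,0), heading W
2. straight(3) → at (-2,0), heading W
minimal: 2 command(s), checked below 2.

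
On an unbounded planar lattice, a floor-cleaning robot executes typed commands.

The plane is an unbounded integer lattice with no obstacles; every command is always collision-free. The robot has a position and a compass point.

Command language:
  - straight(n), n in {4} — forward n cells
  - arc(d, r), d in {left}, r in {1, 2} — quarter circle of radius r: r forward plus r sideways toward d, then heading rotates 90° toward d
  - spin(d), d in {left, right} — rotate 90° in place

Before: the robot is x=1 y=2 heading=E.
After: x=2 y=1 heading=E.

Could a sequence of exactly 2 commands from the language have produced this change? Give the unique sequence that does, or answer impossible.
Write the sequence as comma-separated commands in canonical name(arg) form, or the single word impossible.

spin(right), arc(left, 1)

key: still facing E at the end — net rotation zero over 2 steps
start: x=1 y=2 heading=E
1. spin(right) → x=1 y=2 heading=S
2. arc(left, 1) → x=2 y=1 heading=E
all 25 alternatives checked — unique.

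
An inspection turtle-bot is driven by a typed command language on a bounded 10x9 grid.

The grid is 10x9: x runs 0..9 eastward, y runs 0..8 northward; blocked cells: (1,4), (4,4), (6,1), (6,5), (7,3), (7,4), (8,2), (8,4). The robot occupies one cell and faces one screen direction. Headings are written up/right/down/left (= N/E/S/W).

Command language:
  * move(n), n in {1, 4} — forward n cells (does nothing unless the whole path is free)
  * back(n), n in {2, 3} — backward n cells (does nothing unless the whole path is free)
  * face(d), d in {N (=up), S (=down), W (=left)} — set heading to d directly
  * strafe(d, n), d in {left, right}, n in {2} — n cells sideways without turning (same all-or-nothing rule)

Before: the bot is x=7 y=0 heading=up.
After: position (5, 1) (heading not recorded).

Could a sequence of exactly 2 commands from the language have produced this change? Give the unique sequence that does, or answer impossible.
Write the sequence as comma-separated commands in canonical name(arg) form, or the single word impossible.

strafe(left, 2), move(1)

key: running move(1) before strafe(left, 2) would end elsewhere — order is forced
from: x=7 y=0 heading=up
step 1 (strafe(left, 2)): x=5 y=0 heading=up
step 2 (move(1)): x=5 y=1 heading=up
all 81 alternatives checked — unique.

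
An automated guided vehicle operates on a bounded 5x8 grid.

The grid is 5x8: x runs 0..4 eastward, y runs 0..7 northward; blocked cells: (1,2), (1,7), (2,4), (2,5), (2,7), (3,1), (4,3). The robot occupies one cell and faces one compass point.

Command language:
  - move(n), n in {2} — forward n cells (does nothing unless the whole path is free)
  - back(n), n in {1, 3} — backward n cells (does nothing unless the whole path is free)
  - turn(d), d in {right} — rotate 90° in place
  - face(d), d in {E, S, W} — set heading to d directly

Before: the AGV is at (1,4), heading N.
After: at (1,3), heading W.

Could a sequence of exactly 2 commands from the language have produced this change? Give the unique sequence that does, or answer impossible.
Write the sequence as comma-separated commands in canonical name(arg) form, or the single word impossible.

back(1), face(W)

key: cell and facing (now W) both changed — the 2 commands mix motion and turning
initial: at (1,4), heading N
1. back(1) → at (1,3), heading N
2. face(W) → at (1,3), heading W
no other 2-command option fits: unique.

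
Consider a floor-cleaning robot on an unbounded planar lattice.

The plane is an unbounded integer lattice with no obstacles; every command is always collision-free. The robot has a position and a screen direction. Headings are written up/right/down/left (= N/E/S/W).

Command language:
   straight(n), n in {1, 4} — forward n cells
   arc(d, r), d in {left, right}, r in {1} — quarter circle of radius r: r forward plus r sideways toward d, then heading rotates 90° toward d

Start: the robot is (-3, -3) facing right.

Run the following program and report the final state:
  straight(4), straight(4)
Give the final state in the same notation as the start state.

(5, -3) facing right

t0: (-3, -3) facing right
step 1 (straight(4)): (1, -3) facing right
step 2 (straight(4)): (5, -3) facing right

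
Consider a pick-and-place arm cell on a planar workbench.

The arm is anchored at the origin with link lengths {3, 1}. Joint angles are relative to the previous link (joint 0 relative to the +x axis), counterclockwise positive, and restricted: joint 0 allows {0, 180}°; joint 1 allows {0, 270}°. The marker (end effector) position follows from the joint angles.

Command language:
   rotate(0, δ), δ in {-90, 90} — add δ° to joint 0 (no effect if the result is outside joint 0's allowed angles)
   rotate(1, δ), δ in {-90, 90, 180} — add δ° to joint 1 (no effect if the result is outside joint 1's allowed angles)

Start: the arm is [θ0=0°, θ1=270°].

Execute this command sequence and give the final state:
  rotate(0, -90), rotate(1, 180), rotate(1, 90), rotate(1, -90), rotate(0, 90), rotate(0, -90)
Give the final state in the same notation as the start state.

[θ0=0°, θ1=270°]

t0: [θ0=0°, θ1=270°]
t=1 rotate(0, -90) ⇒ [θ0=0°, θ1=270°]
t=2 rotate(1, 180) ⇒ [θ0=0°, θ1=270°]
t=3 rotate(1, 90) ⇒ [θ0=0°, θ1=0°]
t=4 rotate(1, -90) ⇒ [θ0=0°, θ1=270°]
t=5 rotate(0, 90) ⇒ [θ0=0°, θ1=270°]
t=6 rotate(0, -90) ⇒ [θ0=0°, θ1=270°]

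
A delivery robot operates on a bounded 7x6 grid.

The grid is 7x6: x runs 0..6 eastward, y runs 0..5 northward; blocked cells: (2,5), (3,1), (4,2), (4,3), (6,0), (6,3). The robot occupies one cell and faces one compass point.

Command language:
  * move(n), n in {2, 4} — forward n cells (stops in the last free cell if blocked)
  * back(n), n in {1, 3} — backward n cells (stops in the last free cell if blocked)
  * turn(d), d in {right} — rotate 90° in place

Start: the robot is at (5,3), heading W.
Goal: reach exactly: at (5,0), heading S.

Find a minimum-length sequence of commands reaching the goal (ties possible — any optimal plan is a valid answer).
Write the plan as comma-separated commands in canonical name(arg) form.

turn(right), turn(right), turn(right), move(4)

begin: at (5,3), heading W
[1] after turn(right): at (5,3), heading N
[2] after turn(right): at (5,3), heading E
[3] after turn(right): at (5,3), heading S
[4] after move(4): at (5,0), heading S
no 3-step plan works, so 4 is optimal.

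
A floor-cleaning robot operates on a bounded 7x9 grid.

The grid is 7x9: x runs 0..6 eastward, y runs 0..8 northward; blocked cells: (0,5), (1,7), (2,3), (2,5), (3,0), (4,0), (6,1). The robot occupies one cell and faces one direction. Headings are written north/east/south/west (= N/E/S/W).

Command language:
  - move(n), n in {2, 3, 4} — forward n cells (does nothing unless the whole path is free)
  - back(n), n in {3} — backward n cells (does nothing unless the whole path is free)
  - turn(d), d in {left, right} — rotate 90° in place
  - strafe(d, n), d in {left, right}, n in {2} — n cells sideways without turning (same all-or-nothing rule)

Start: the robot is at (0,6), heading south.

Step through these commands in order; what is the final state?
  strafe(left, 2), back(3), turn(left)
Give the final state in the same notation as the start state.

start: at (0,6), heading south
t=1 strafe(left, 2) ⇒ at (2,6), heading south
t=2 back(3) ⇒ at (2,6), heading south
t=3 turn(left) ⇒ at (2,6), heading east

at (2,6), heading east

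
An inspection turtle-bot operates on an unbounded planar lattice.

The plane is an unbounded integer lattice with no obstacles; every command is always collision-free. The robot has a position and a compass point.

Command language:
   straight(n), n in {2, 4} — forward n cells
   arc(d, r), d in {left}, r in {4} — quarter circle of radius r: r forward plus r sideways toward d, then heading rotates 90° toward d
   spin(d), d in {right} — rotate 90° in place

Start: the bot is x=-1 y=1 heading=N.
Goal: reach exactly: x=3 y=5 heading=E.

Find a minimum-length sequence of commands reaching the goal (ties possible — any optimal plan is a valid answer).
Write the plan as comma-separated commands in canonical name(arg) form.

begin: x=-1 y=1 heading=N
1. spin(right) → x=-1 y=1 heading=E
2. arc(left, 4) → x=3 y=5 heading=N
3. spin(right) → x=3 y=5 heading=E
shorter routes all fall short; 3 is best.

spin(right), arc(left, 4), spin(right)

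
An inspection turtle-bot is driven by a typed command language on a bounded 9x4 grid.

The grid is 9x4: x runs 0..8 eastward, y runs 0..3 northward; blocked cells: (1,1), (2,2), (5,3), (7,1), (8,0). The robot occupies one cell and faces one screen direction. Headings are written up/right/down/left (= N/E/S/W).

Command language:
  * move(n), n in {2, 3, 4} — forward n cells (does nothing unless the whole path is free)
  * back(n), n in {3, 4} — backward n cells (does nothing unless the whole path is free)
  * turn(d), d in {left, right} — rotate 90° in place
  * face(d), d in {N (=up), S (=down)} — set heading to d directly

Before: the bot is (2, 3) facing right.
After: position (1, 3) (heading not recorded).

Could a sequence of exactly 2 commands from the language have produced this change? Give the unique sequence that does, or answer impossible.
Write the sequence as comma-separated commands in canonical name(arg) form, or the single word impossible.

key: order matters: swapping move(2) and back(3) lands elsewhere
t0: (2, 3) facing right
[1] after move(2): (4, 3) facing right
[2] after back(3): (1, 3) facing right
no other 2-command option fits: unique.

move(2), back(3)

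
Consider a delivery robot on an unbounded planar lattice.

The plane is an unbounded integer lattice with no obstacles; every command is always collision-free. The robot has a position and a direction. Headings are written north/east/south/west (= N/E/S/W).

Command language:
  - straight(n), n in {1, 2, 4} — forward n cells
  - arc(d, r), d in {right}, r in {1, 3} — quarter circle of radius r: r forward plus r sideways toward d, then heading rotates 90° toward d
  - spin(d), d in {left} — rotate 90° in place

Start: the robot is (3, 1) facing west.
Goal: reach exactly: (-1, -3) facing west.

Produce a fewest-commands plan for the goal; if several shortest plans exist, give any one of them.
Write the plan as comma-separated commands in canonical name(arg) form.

initial: (3, 1) facing west
t=1 straight(1) ⇒ (2, 1) facing west
t=2 spin(left) ⇒ (2, 1) facing south
t=3 straight(1) ⇒ (2, 0) facing south
t=4 arc(right, 3) ⇒ (-1, -3) facing west
minimal: 4 command(s), checked below 4.

straight(1), spin(left), straight(1), arc(right, 3)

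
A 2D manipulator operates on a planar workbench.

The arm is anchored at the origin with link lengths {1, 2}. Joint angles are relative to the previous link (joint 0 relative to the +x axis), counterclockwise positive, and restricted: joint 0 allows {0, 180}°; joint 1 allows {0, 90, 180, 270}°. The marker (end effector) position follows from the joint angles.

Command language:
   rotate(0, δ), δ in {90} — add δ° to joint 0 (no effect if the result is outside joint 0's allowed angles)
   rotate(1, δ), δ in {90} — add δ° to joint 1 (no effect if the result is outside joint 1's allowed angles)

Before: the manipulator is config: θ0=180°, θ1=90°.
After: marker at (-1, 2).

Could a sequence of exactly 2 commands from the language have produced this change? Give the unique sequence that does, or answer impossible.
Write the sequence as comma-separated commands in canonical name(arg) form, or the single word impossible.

rotate(1, 90), rotate(1, 90)

start: config: θ0=180°, θ1=90°
step 1 (rotate(1, 90)): config: θ0=180°, θ1=180°
step 2 (rotate(1, 90)): config: θ0=180°, θ1=270°
no rival 2-sequence matches.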